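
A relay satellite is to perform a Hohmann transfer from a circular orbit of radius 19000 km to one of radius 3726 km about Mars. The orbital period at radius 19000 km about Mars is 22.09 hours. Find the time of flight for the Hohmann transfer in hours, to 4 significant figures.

t = 5.108 hours

From Kepler's third law T² = 4π²r³/μ at r = 19000 km, T = 22.09 hours = 22.09 × 3600 s = 79524 s: μ = 4π²r³/T² = 42817.8 km³/s².
Semi-major axis of the transfer orbit: a_t = (19000 + 3726)/2 = 11363 km.
Half the transfer-orbit period gives t = π√(a_t³/μ) = 18390 s.
Converting: 18390 s ÷ 3600 s/hour = 5.108 hours.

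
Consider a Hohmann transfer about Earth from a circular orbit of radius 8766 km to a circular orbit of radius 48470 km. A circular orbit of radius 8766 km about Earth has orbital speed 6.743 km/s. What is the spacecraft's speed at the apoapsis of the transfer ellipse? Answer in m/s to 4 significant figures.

From the circular-orbit relation v² = μ/r at r = 8766 km: μ = v²r = (6.743)² × 8766 = 3.98573×10^5 km³/s².
Semi-major axis of the transfer orbit: a_t = (8766 + 48470)/2 = 28618 km.
At apoapsis, r = 48470 km.
From the vis-viva equation, v = √[μ(2/r − 1/a_t)] = 1.587 km/s.

v = 1587 m/s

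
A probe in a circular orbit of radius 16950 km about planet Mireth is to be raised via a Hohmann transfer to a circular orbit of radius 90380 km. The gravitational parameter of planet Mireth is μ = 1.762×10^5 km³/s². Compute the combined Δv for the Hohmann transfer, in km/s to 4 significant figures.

Δv = 1.572 km/s

The Hohmann ellipse has a_t = (r₁ + r₂)/2 = 53665 km.
At r₁ the circular-orbit speed is v₁ = √(μ/r₁) = 3.224 km/s.
Transfer-orbit speed at r₁ (vis-viva): v_p = √[μ(2/r₁ − 1/a_t)] = 4.184 km/s.
First burn Δv₁ = |v_p − v₁| = 0.9600 km/s.
At r₂, v₂ = √(μ/r₂) = 1.3963 km/s.
Transfer-orbit speed at r₂: v_a = √[μ(2/r₂ − 1/a_t)] = 0.78470 km/s.
Second burn Δv₂ = |v₂ − v_a| = 0.6116 km/s.
Total Δv = Δv₁ + Δv₂ = 1.572 km/s.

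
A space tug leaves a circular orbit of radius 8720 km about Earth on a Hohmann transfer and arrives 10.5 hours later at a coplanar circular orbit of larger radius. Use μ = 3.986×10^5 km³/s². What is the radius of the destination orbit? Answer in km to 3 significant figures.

Transfer time t = 10.5 hours = 37800 s, and t = π√(a_t³/μ).
So a_t = (μ t²/π²)^(1/3) = (3.986×10^5 × (37800)² / π²)^(1/3) = 38643 km.
Since a_t = (r₁ + r₂)/2, r₂ = 2a_t − r₁ = 2×38643 − 8720 = 68566 km.

r₂ = 68600 km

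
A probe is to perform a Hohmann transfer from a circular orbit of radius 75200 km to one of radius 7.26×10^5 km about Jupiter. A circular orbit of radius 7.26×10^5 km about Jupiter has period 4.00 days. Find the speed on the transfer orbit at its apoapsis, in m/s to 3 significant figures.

From Kepler's third law T² = 4π²r³/μ at r = 7.26×10^5 km, T = 4.00 days = 4.00 × 86400 s = 3.456×10^5 s: μ = 4π²r³/T² = 1.26480×10^8 km³/s².
Transfer-ellipse semi-major axis a_t = (r₁ + r₂)/2 = (75200 + 7.260×10^5)/2 = 4.006×10^5 km.
The apoapsis of the transfer ellipse is at r = 7.260×10^5 km.
Applying v² = μ(2/r − 1/a_t): v = 5.719 km/s.

v = 5720 m/s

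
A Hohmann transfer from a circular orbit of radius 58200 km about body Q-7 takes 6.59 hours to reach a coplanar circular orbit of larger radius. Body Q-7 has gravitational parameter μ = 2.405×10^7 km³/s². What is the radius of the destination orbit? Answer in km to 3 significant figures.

r₂ = 1.64×10^5 km

Transfer time t = 6.59 hours = 23724 s, and t = π√(a_t³/μ).
So a_t = (μ t²/π²)^(1/3) = (2.405×10^7 × (23724)² / π²)^(1/3) = 1.1110×10^5 km.
Since a_t = (r₁ + r₂)/2, r₂ = 2a_t − r₁ = 2×1.1110×10^5 − 58200 = 1.640×10^5 km.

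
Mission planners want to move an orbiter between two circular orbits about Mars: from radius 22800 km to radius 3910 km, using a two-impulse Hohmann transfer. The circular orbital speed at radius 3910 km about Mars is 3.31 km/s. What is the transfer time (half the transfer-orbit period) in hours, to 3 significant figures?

t = 6.51 hours

From the circular-orbit relation v² = μ/r at r = 3910 km: μ = v²r = (3.31)² × 3910 = 42838.4 km³/s².
Transfer-ellipse semi-major axis a_t = (r₁ + r₂)/2 = (22800 + 3910)/2 = 13355 km.
Half the transfer-orbit period gives t = π√(a_t³/μ) = 23430 s.
Converting: 23430 s ÷ 3600 s/hour = 6.51 hours.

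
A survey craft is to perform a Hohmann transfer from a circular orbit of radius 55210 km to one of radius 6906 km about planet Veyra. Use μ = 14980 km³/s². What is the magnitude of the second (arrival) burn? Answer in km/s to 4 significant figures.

Semi-major axis of the transfer orbit: a_t = (55210 + 6906)/2 = 31058 km.
Circular speed at r = 6906 km: v_c = √(μ/r) = 1.4728 km/s.
Transfer-orbit speed at the same r (vis-viva, a = a_t): v_t = √[μ(2/r − 1/a_t)] = 1.9637 km/s.
Δv₂ = |v_t − v_c| = |1.9637 − 1.4728| = 0.4909 km/s.

Δv₂ = 0.4909 km/s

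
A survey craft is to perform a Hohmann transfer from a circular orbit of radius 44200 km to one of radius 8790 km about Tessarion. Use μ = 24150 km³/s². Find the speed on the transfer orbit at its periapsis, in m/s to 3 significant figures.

v = 2140 m/s

The Hohmann ellipse has a_t = (r₁ + r₂)/2 = 26495 km.
The periapsis of the transfer ellipse is at r = 8790 km.
Vis-viva: v = √[μ(2/r − 1/a_t)] = √[24150 × (2/8790 − 1/26495)] = 2.141 km/s.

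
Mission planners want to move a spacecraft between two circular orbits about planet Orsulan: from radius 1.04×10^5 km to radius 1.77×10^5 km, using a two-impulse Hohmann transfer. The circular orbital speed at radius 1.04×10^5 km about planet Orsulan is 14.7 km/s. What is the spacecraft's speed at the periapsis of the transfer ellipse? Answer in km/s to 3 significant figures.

v = 16.5 km/s

From the circular-orbit relation v² = μ/r at r = 1.04×10^5 km: μ = v²r = (14.7)² × 1.04×10^5 = 2.24734×10^7 km³/s².
Transfer-ellipse semi-major axis a_t = (r₁ + r₂)/2 = (1.040×10^5 + 1.770×10^5)/2 = 1.405×10^5 km.
At periapsis, r = 1.040×10^5 km.
Vis-viva: v = √[μ(2/r − 1/a_t)] = √[2.24734×10^7 × (2/1.040×10^5 − 1/1.405×10^5)] = 16.50 km/s.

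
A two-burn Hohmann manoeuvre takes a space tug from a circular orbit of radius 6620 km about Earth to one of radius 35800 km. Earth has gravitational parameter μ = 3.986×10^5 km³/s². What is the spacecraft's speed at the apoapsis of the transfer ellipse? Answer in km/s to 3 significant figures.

v = 1.86 km/s

Transfer-ellipse semi-major axis a_t = (r₁ + r₂)/2 = (6620 + 35800)/2 = 21210 km.
The apoapsis of the transfer ellipse is at r = 35800 km.
Vis-viva: v = √[μ(2/r − 1/a_t)] = √[3.986×10^5 × (2/35800 − 1/21210)] = 1.864 km/s.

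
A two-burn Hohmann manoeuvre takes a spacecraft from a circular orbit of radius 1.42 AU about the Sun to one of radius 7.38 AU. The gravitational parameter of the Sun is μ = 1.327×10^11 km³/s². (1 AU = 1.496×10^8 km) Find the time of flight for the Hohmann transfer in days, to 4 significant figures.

In km: r₁ = 1.42 × 1.496×10^8 = 2.12432×10^8 km; r₂ = 7.38 × 1.496×10^8 = 1.104048×10^9 km.
Transfer-ellipse semi-major axis a_t = (r₁ + r₂)/2 = (2.12432×10^8 + 1.104048×10^9)/2 = 6.5824×10^8 km.
Half the transfer-orbit period gives t = π√(a_t³/μ) = 1.4564×10^8 s.
Converting: 1.4564×10^8 s ÷ 86400 s/day = 1686 days.

t = 1686 days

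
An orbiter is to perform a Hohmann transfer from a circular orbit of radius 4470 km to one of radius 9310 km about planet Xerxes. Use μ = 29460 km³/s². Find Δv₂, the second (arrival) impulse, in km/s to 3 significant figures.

Δv₂ = 0.346 km/s

Transfer-ellipse semi-major axis a_t = (r₁ + r₂)/2 = (4470 + 9310)/2 = 6890 km.
Circular speed at r = 9310 km: v_c = √(μ/r) = 1.7789 km/s.
Transfer-orbit speed at the same r (vis-viva, a = a_t): v_t = √[μ(2/r − 1/a_t)] = 1.4328 km/s.
Δv₂ = |v_t − v_c| = |1.4328 − 1.7789| = 0.3461 km/s.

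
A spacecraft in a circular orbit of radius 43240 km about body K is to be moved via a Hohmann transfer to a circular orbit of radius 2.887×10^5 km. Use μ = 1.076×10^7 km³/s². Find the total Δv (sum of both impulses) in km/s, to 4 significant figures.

Δv = 8.019 km/s

The Hohmann ellipse has a_t = (r₁ + r₂)/2 = 1.6597×10^5 km.
At r₁ the circular-orbit speed is v₁ = √(μ/r₁) = 15.775 km/s.
Transfer-orbit speed at r₁ (vis-viva equation): v_p = √[μ(2/r₁ − 1/a_t)] = 20.805 km/s.
First burn Δv₁ = |v_p − v₁| = 5.030 km/s.
Circular speed at r₂: v₂ = √(μ/r₂) = 6.105 km/s.
Transfer-orbit speed at r₂: v_a = √[μ(2/r₂ − 1/a_t)] = 3.116 km/s.
Second burn Δv₂ = |v₂ − v_a| = 2.989 km/s.
Total Δv = Δv₁ + Δv₂ = 8.019 km/s.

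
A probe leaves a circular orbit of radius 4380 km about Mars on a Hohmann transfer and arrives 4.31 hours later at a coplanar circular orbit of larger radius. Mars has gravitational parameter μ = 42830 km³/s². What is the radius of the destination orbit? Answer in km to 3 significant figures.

r₂ = 15900 km

Transfer time t = 4.31 hours = 15516 s, and t = π√(a_t³/μ).
So a_t = (μ t²/π²)^(1/3) = (42830 × (15516)² / π²)^(1/3) = 10147 km.
Since a_t = (r₁ + r₂)/2, r₂ = 2a_t − r₁ = 2×10147 − 4380 = 15914 km.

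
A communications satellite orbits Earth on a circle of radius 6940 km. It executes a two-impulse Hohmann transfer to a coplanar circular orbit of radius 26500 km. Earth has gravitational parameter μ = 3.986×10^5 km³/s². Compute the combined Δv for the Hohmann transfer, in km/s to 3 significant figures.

Δv = 3.34 km/s

Transfer-ellipse semi-major axis a_t = (r₁ + r₂)/2 = (6940 + 26500)/2 = 16720 km.
At r₁ the circular-orbit speed is v₁ = √(μ/r₁) = 7.579 km/s.
Transfer-orbit speed at r₁ (vis-viva): v_p = √[μ(2/r₁ − 1/a_t)] = 9.541 km/s.
First burn Δv₁ = |v_p − v₁| = 1.962 km/s.
At r₂, v₂ = √(μ/r₂) = 3.8783 km/s.
Transfer-orbit speed at r₂: v_a = √[μ(2/r₂ − 1/a_t)] = 2.4987 km/s.
Second burn Δv₂ = |v₂ − v_a| = 1.380 km/s.
Total Δv = Δv₁ + Δv₂ = 3.342 km/s.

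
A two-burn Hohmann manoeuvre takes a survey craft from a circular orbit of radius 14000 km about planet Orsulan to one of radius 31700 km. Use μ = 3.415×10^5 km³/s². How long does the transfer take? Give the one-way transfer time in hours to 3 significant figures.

t = 5.16 hours

Transfer-ellipse semi-major axis a_t = (r₁ + r₂)/2 = (14000 + 31700)/2 = 22850 km.
Half the transfer-orbit period gives t = π√(a_t³/μ) = 18570 s.
Converting: 18570 s ÷ 3600 s/hour = 5.16 hours.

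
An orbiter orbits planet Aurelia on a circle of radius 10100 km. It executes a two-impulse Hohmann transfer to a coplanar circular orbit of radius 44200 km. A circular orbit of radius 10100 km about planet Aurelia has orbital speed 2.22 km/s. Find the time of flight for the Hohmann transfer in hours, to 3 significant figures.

t = 17.5 hours

From the circular-orbit relation v² = μ/r at r = 10100 km: μ = v²r = (2.22)² × 10100 = 49776.8 km³/s².
The Hohmann ellipse has a_t = (r₁ + r₂)/2 = 27150 km.
Transfer time t = π√(a_t³/μ) = π√((27150)³ / 49776.8) = 62990 s.
Converting: 62990 s ÷ 3600 s/hour = 17.5 hours.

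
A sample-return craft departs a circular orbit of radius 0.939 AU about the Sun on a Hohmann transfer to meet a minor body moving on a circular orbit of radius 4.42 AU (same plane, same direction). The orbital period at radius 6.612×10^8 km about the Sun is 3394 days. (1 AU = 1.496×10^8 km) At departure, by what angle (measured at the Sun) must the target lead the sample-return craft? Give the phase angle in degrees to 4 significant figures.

φ = 95.04°

From Kepler's third law T² = 4π²r³/μ at r = 6.612×10^8 km, T = 3394 days = 3394 × 86400 s = 2.932416×10^8 s: μ = 4π²r³/T² = 1.32711×10^11 km³/s².
In km: r₁ = 0.939 × 1.496×10^8 = 1.404744×10^8 km; r₂ = 4.42 × 1.496×10^8 = 6.61232×10^8 km.
Semi-major axis of the transfer orbit: a_t = (1.404744×10^8 + 6.61232×10^8)/2 = 4.008532×10^8 km.
Transfer time t = π√(a_t³/μ) = 6.9211×10^7 s.
The target's mean motion on its circular orbit is ω₂ = √(μ/r₂³) = 2.1425×10^-8 rad/s.
Angle swept by the target during transfer: ω₂·t = 1.4828 rad = 84.96°.
The sample-return craft traverses 180° on the transfer ellipse, so the target must lead by 180° − 84.96° = 95.04°.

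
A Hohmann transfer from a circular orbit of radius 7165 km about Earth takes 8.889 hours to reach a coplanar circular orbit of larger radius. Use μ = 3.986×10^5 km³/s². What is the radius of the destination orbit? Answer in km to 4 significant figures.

r₂ = 62000 km

Transfer time t = 8.889 hours = 32000.4 s, and t = π√(a_t³/μ).
So a_t = (μ t²/π²)^(1/3) = (3.986×10^5 × (32000.4)² / π²)^(1/3) = 34582 km.
Since a_t = (r₁ + r₂)/2, r₂ = 2a_t − r₁ = 2×34582 − 7165 = 61999 km.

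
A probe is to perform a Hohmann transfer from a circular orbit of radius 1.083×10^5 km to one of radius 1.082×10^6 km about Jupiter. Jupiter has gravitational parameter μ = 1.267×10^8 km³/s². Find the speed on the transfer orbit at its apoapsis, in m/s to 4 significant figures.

The Hohmann ellipse has a_t = (r₁ + r₂)/2 = 5.9515×10^5 km.
The apoapsis of the transfer ellipse is at r = 1.082×10^6 km.
Applying v² = μ(2/r − 1/a_t): v = 4.616 km/s.

v = 4616 m/s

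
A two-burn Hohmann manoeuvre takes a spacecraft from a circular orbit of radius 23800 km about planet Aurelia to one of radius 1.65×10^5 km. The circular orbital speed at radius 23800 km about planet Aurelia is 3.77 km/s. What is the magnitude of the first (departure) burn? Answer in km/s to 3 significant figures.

Δv₁ = 1.21 km/s

From the circular-orbit relation v² = μ/r at r = 23800 km: μ = v²r = (3.77)² × 23800 = 3.38267×10^5 km³/s².
The Hohmann ellipse has a_t = (r₁ + r₂)/2 = 94400 km.
Circular speed at r = 23800 km: v_c = √(μ/r) = 3.770 km/s.
Vis-viva on the transfer ellipse at r = 23800 km gives v_t = √[μ(2/r − 1/a_t)] = 4.984 km/s.
Δv₁ = |v_t − v_c| = |4.984 − 3.770| = 1.214 km/s.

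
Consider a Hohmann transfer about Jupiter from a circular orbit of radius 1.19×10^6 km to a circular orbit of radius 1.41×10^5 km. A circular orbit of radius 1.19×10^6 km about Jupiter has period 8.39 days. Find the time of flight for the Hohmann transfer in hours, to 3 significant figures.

From Kepler's third law T² = 4π²r³/μ at r = 1.19×10^6 km, T = 8.39 days = 8.39 × 86400 s = 7.24896×10^5 s: μ = 4π²r³/T² = 1.26605×10^8 km³/s².
Semi-major axis of the transfer orbit: a_t = (1.190×10^6 + 1.410×10^5)/2 = 6.655×10^5 km.
Half the transfer-orbit period gives t = π√(a_t³/μ) = 1.516×10^5 s.
Converting: 1.516×10^5 s ÷ 3600 s/hour = 42.1 hours.

t = 42.1 hours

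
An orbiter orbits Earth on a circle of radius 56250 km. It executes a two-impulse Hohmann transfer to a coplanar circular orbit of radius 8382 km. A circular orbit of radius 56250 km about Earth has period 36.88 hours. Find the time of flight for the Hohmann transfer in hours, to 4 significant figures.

t = 8.030 hours

From Kepler's third law T² = 4π²r³/μ at r = 56250 km, T = 36.88 hours = 36.88 × 3600 s = 1.32768×10^5 s: μ = 4π²r³/T² = 3.98603×10^5 km³/s².
The Hohmann ellipse has a_t = (r₁ + r₂)/2 = 32316 km.
Half the transfer-orbit period gives t = π√(a_t³/μ) = 28907 s.
Converting: 28907 s ÷ 3600 s/hour = 8.030 hours.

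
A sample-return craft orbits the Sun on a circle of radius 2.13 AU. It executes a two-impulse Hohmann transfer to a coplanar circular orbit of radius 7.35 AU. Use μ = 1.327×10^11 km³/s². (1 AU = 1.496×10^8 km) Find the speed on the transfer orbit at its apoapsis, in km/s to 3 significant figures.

In km: r₁ = 2.13 × 1.496×10^8 = 3.18648×10^8 km; r₂ = 7.35 × 1.496×10^8 = 1.09956×10^9 km.
Transfer-ellipse semi-major axis a_t = (r₁ + r₂)/2 = (3.18648×10^8 + 1.09956×10^9)/2 = 7.09104×10^8 km.
The apoapsis of the transfer ellipse is at r = 1.09956×10^9 km.
Applying v² = μ(2/r − 1/a_t): v = 7.364 km/s.

v = 7.36 km/s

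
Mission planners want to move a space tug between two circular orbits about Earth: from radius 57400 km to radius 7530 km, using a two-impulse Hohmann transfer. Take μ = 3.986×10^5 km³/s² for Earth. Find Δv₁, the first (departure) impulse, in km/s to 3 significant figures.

Transfer-ellipse semi-major axis a_t = (r₁ + r₂)/2 = (57400 + 7530)/2 = 32465 km.
On the circular orbit at r = 57400 km, v_c = √(μ/r) = 2.635 km/s.
Vis-viva on the transfer ellipse at r = 57400 km gives v_t = √[μ(2/r − 1/a_t)] = 1.269 km/s.
Δv₁ = |v_t − v_c| = |1.269 − 2.635| = 1.366 km/s.

Δv₁ = 1.37 km/s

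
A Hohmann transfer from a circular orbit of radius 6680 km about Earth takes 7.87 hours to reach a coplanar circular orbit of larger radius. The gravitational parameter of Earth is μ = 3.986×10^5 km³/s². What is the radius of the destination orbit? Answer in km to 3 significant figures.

Transfer time t = 7.87 hours = 28332 s, and t = π√(a_t³/μ).
So a_t = (μ t²/π²)^(1/3) = (3.986×10^5 × (28332)² / π²)^(1/3) = 31886 km.
Since a_t = (r₁ + r₂)/2, r₂ = 2a_t − r₁ = 2×31886 − 6680 = 57092 km.

r₂ = 57100 km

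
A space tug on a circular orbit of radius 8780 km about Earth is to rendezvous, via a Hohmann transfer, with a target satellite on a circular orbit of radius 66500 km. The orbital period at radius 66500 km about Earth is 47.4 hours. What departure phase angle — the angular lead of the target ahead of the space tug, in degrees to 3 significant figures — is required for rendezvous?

From Kepler's third law T² = 4π²r³/μ at r = 66500 km, T = 47.4 hours = 47.4 × 3600 s = 1.7064×10^5 s: μ = 4π²r³/T² = 3.98715×10^5 km³/s².
Transfer-ellipse semi-major axis a_t = (r₁ + r₂)/2 = (8780 + 66500)/2 = 37640 km.
The half-period of the transfer ellipse is t = π√(a_t³/μ) = 36332 s.
The target's mean motion on its circular orbit is ω₂ = √(μ/r₂³) = 3.6821×10^-5 rad/s.
Angle swept by the target during transfer: ω₂·t = 1.3378 rad = 76.65°.
Arrival is 180° from departure on the ellipse, so φ = 180° − 76.65° = 103°.

φ = 103°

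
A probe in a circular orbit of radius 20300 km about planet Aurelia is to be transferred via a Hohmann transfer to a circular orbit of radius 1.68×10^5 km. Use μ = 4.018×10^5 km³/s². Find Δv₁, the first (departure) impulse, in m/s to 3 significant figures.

The Hohmann ellipse has a_t = (r₁ + r₂)/2 = 94150 km.
Circular speed at r = 20300 km: v_c = √(μ/r) = 4.449 km/s.
Transfer-orbit speed at the same r (vis-viva, a = a_t): v_t = √[μ(2/r − 1/a_t)] = 5.943 km/s.
Δv₁ = |v_t − v_c| = |5.943 − 4.449| = 1.494 km/s.

Δv₁ = 1490 m/s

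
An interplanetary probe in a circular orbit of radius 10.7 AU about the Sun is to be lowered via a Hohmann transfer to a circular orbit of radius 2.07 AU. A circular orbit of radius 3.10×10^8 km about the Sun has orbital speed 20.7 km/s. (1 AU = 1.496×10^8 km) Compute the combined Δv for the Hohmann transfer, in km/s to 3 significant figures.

Δv = 10.0 km/s

From the circular-orbit relation v² = μ/r at r = 3.10×10^8 km: μ = v²r = (20.7)² × 3.10×10^8 = 1.32832×10^11 km³/s².
In km: r₁ = 10.7 × 1.496×10^8 = 1.60072×10^9 km; r₂ = 2.07 × 1.496×10^8 = 3.09672×10^8 km.
Semi-major axis of the transfer orbit: a_t = (1.60072×10^9 + 3.09672×10^8)/2 = 9.55196×10^8 km.
Circular speed at r₁: v₁ = √(μ/r₁) = √(1.32832×10^11/1.60072×10^9) = 9.1095 km/s.
On the transfer ellipse at r₁, vis-viva equation gives v_a = √[μ(2/r₁ − 1/a_t)] = 5.1868 km/s.
First burn Δv₁ = |v_a − v₁| = 3.923 km/s.
At r₂, v₂ = √(μ/r₂) = 20.71 km/s.
Transfer-orbit speed at r₂: v_p = √[μ(2/r₂ − 1/a_t)] = 26.81 km/s.
Second burn Δv₂ = |v₂ − v_p| = 6.100 km/s.
Δv = Δv₁ + Δv₂ = 3.923 + 6.100 = 10.02 km/s.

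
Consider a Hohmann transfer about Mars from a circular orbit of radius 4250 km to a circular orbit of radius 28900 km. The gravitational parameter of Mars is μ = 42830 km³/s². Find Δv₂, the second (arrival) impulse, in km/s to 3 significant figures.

Δv₂ = 0.601 km/s

Transfer-ellipse semi-major axis a_t = (r₁ + r₂)/2 = (4250 + 28900)/2 = 16575 km.
On the circular orbit at r = 28900 km, v_c = √(μ/r) = 1.21738 km/s.
Transfer-orbit speed at the same r (vis-viva, a = a_t): v_t = √[μ(2/r − 1/a_t)] = 0.616443 km/s.
Δv₂ = |v_t − v_c| = |0.616443 − 1.21738| = 0.6009 km/s.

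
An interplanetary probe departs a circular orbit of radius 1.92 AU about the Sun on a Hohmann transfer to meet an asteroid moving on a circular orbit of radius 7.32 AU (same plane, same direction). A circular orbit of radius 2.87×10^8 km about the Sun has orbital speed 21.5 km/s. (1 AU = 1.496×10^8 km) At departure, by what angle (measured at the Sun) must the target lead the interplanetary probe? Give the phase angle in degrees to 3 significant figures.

From the circular-orbit relation v² = μ/r at r = 2.87×10^8 km: μ = v²r = (21.5)² × 2.87×10^8 = 1.32666×10^11 km³/s².
In km: r₁ = 1.92 × 1.496×10^8 = 2.87232×10^8 km; r₂ = 7.32 × 1.496×10^8 = 1.095072×10^9 km.
Semi-major axis of the transfer orbit: a_t = (2.87232×10^8 + 1.095072×10^9)/2 = 6.91152×10^8 km.
The half-period of the transfer ellipse is t = π√(a_t³/μ) = 1.567223×10^8 s.
Target angular speed ω₂ = √(μ/r₂³) = 1.005114×10^-8 rad/s.
Angle swept by the target during transfer: ω₂·t = 1.575238 rad = 90.254°.
The interplanetary probe traverses 180° on the transfer ellipse, so the target must lead by 180° − 90.254° = 89.7°.

φ = 89.7°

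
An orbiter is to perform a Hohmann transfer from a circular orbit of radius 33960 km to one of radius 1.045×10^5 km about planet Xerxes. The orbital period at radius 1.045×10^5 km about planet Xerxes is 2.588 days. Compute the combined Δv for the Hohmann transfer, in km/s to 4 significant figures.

From Kepler's third law T² = 4π²r³/μ at r = 1.045×10^5 km, T = 2.588 days = 2.588 × 86400 s = 2.236032×10^5 s: μ = 4π²r³/T² = 9.01058×10^5 km³/s².
The Hohmann ellipse has a_t = (r₁ + r₂)/2 = 69230 km.
At r₁ the circular-orbit speed is v₁ = √(μ/r₁) = 5.1510 km/s.
On the transfer ellipse at r₁, vis-viva equation gives v_p = √[μ(2/r₁ − 1/a_t)] = 6.3285 km/s.
First burn Δv₁ = |v_p − v₁| = 1.1775 km/s.
Circular speed at r₂: v₂ = √(μ/r₂) = 2.9364 km/s.
Transfer-orbit speed at r₂: v_a = √[μ(2/r₂ − 1/a_t)] = 2.0566 km/s.
Second burn Δv₂ = |v₂ − v_a| = 0.87980 km/s.
Δv = Δv₁ + Δv₂ = 1.1775 + 0.87980 = 2.057 km/s.

Δv = 2.057 km/s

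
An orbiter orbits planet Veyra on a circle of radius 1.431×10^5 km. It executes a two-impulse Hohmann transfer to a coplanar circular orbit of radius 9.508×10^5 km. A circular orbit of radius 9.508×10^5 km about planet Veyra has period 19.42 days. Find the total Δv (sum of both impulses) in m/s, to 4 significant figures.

From Kepler's third law T² = 4π²r³/μ at r = 9.508×10^5 km, T = 19.42 days = 19.42 × 86400 s = 1.677888×10^6 s: μ = 4π²r³/T² = 1.20532×10^7 km³/s².
Transfer-ellipse semi-major axis a_t = (r₁ + r₂)/2 = (1.431×10^5 + 9.508×10^5)/2 = 5.4695×10^5 km.
Circular speed at r₁: v₁ = √(μ/r₁) = √(1.20532×10^7/1.431×10^5) = 9.17764 km/s.
On the transfer ellipse at r₁, vis-viva gives v_p = √[μ(2/r₁ − 1/a_t)] = 12.1005 km/s.
First burn Δv₁ = |v_p − v₁| = 2.923 km/s.
Circular speed at r₂: v₂ = √(μ/r₂) = 3.560 km/s.
Transfer-orbit speed at r₂: v_a = √[μ(2/r₂ − 1/a_t)] = 1.821 km/s.
Second burn Δv₂ = |v₂ − v_a| = 1.739 km/s.
Total Δv = Δv₁ + Δv₂ = 4.662 km/s.

Δv = 4662 m/s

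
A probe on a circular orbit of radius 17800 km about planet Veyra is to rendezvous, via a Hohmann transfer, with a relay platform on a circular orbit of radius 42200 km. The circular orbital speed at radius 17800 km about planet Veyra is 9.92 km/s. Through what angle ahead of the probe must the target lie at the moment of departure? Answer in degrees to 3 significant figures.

φ = 72.1°

From the circular-orbit relation v² = μ/r at r = 17800 km: μ = v²r = (9.92)² × 17800 = 1.75163×10^6 km³/s².
Transfer-ellipse semi-major axis a_t = (r₁ + r₂)/2 = (17800 + 42200)/2 = 30000 km.
The half-period of the transfer ellipse is t = π√(a_t³/μ) = 12330 s.
The target's mean motion on its circular orbit is ω₂ = √(μ/r₂³) = 1.527×10^-4 rad/s.
Angle swept by the target during transfer: ω₂·t = 1.883 rad = 107.9°.
The probe traverses 180° on the transfer ellipse, so the target must lead by 180° − 107.9° = 72.1°.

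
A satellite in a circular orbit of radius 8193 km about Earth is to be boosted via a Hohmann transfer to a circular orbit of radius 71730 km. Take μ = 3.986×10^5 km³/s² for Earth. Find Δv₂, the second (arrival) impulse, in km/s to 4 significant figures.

Δv₂ = 1.290 km/s

Semi-major axis of the transfer orbit: a_t = (8193 + 71730)/2 = 39961.5 km.
On the circular orbit at r = 71730 km, v_c = √(μ/r) = 2.357 km/s.
Transfer-orbit speed at the same r (vis-viva, a = a_t): v_t = √[μ(2/r − 1/a_t)] = 1.067 km/s.
Δv₂ = |v_t − v_c| = |1.067 − 2.357| = 1.290 km/s.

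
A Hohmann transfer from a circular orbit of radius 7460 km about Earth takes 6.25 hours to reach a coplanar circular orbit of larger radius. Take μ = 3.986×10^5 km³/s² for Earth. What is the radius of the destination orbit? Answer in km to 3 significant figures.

r₂ = 47200 km

Transfer time t = 6.25 hours = 22500 s, and t = π√(a_t³/μ).
So a_t = (μ t²/π²)^(1/3) = (3.986×10^5 × (22500)² / π²)^(1/3) = 27344 km.
Since a_t = (r₁ + r₂)/2, r₂ = 2a_t − r₁ = 2×27344 − 7460 = 47228 km.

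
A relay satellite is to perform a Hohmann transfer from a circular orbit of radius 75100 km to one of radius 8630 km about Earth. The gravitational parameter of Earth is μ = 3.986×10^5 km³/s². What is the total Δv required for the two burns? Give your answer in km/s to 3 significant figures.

Δv = 3.56 km/s

The Hohmann ellipse has a_t = (r₁ + r₂)/2 = 41865 km.
At r₁ the circular-orbit speed is v₁ = √(μ/r₁) = 2.304 km/s.
Transfer-orbit speed at r₁ (v² = μ(2/r − 1/a)): v_a = √[μ(2/r₁ − 1/a_t)] = 1.046 km/s.
First burn Δv₁ = |v_a − v₁| = 1.258 km/s.
At r₂, v₂ = √(μ/r₂) = 6.796 km/s.
Transfer-orbit speed at r₂: v_p = √[μ(2/r₂ − 1/a_t)] = 9.102 km/s.
Second burn Δv₂ = |v₂ − v_p| = 2.306 km/s.
Δv = Δv₁ + Δv₂ = 1.258 + 2.306 = 3.564 km/s.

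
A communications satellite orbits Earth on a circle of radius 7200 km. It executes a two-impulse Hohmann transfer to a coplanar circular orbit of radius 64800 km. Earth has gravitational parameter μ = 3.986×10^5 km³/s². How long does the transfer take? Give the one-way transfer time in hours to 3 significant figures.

Semi-major axis of the transfer orbit: a_t = (7200 + 64800)/2 = 36000 km.
Half the transfer-orbit period gives t = π√(a_t³/μ) = 33990 s.
Converting: 33990 s ÷ 3600 s/hour = 9.44 hours.

t = 9.44 hours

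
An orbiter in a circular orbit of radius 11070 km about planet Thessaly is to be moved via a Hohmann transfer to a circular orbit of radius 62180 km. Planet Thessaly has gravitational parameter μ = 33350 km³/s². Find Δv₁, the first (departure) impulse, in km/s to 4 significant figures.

Δv₁ = 0.5259 km/s

Semi-major axis of the transfer orbit: a_t = (11070 + 62180)/2 = 36625 km.
Circular speed at r = 11070 km: v_c = √(μ/r) = 1.7357 km/s.
Vis-viva on the transfer ellipse at r = 11070 km gives v_t = √[μ(2/r − 1/a_t)] = 2.2616 km/s.
Δv₁ = |v_t − v_c| = |2.2616 − 1.7357| = 0.5259 km/s.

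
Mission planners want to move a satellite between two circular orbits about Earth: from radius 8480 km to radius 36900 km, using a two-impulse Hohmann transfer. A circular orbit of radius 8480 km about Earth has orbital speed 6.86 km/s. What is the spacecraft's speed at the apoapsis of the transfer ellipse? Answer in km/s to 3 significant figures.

v = 2.01 km/s

From the circular-orbit relation v² = μ/r at r = 8480 km: μ = v²r = (6.86)² × 8480 = 3.99065×10^5 km³/s².
The Hohmann ellipse has a_t = (r₁ + r₂)/2 = 22690 km.
The apoapsis of the transfer ellipse is at r = 36900 km.
Applying v² = μ(2/r − 1/a_t): v = 2.010 km/s.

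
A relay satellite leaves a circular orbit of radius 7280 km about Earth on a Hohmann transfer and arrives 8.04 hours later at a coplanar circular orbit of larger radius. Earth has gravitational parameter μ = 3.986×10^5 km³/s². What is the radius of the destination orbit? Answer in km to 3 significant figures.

r₂ = 57400 km

Transfer time t = 8.04 hours = 28944 s, and t = π√(a_t³/μ).
So a_t = (μ t²/π²)^(1/3) = (3.986×10^5 × (28944)² / π²)^(1/3) = 32343 km.
Since a_t = (r₁ + r₂)/2, r₂ = 2a_t − r₁ = 2×32343 − 7280 = 57406 km.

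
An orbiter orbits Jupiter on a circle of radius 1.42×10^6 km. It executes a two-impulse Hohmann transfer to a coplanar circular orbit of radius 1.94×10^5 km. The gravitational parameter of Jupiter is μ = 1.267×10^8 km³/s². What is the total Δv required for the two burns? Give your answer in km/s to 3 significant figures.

Semi-major axis of the transfer orbit: a_t = (1.420×10^6 + 1.940×10^5)/2 = 8.070×10^5 km.
At r₁ the circular-orbit speed is v₁ = √(μ/r₁) = 9.446 km/s.
Transfer-orbit speed at r₁ (v² = μ(2/r − 1/a)): v_a = √[μ(2/r₁ − 1/a_t)] = 4.631 km/s.
First burn Δv₁ = |v_a − v₁| = 4.815 km/s.
At r₂, v₂ = √(μ/r₂) = 25.556 km/s.
Transfer-orbit speed at r₂: v_p = √[μ(2/r₂ − 1/a_t)] = 33.900 km/s.
Second burn Δv₂ = |v₂ − v_p| = 8.344 km/s.
Δv = Δv₁ + Δv₂ = 4.815 + 8.344 = 13.16 km/s.

Δv = 13.2 km/s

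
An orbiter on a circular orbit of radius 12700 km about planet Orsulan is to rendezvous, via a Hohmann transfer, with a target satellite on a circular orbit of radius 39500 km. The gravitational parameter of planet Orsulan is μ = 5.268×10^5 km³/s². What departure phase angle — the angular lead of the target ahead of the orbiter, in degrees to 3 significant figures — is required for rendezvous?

φ = 83.3°

Semi-major axis of the transfer orbit: a_t = (12700 + 39500)/2 = 26100 km.
The half-period of the transfer ellipse is t = π√(a_t³/μ) = 18251 s.
Target angular speed ω₂ = √(μ/r₂³) = 9.2454×10^-5 rad/s.
Angle swept by the target during transfer: ω₂·t = 1.6874 rad = 96.68°.
Arrival is 180° from departure on the ellipse, so φ = 180° − 96.68° = 83.3°.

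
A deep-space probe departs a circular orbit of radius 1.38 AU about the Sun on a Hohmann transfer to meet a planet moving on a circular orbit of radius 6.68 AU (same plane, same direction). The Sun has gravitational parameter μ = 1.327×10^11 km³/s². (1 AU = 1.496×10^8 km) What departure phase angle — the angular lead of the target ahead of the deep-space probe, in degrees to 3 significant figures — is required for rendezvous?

In km: r₁ = 1.38 × 1.496×10^8 = 2.06448×10^8 km; r₂ = 6.68 × 1.496×10^8 = 9.99328×10^8 km.
Semi-major axis of the transfer orbit: a_t = (2.06448×10^8 + 9.99328×10^8)/2 = 6.02888×10^8 km.
Transfer time t = π√(a_t³/μ) = 1.27664×10^8 s.
Target angular speed ω₂ = √(μ/r₂³) = 1.15312×10^-8 rad/s.
Angle swept by the target during transfer: ω₂·t = 1.47212 rad = 84.346°.
The deep-space probe traverses 180° on the transfer ellipse, so the target must lead by 180° − 84.346° = 95.7°.

φ = 95.7°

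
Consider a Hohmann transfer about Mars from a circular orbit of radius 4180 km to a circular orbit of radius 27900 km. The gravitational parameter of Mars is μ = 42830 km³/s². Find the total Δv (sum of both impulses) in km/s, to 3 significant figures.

The Hohmann ellipse has a_t = (r₁ + r₂)/2 = 16040 km.
At r₁ the circular-orbit speed is v₁ = √(μ/r₁) = 3.2010 km/s.
On the transfer ellipse at r₁, vis-viva equation gives v_p = √[μ(2/r₁ − 1/a_t)] = 4.2217 km/s.
First burn Δv₁ = |v_p − v₁| = 1.0207 km/s.
Circular speed at r₂: v₂ = √(μ/r₂) = 1.239002 km/s.
Transfer-orbit speed at r₂: v_a = √[μ(2/r₂ − 1/a_t)] = 0.6324962 km/s.
Second burn Δv₂ = |v₂ − v_a| = 0.60651 km/s.
Total Δv = Δv₁ + Δv₂ = 1.627 km/s.

Δv = 1.63 km/s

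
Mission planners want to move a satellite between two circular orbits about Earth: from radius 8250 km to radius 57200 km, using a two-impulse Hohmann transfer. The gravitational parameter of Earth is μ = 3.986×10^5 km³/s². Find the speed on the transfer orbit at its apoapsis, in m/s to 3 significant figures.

Semi-major axis of the transfer orbit: a_t = (8250 + 57200)/2 = 32725 km.
The apoapsis of the transfer ellipse is at r = 57200 km.
From the vis-viva equation, v = √[μ(2/r − 1/a_t)] = 1.325 km/s.

v = 1330 m/s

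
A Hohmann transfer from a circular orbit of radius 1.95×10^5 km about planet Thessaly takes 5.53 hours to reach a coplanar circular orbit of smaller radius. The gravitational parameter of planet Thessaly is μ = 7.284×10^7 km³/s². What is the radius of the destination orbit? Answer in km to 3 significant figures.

Transfer time t = 5.53 hours = 19908 s, and t = π√(a_t³/μ).
So a_t = (μ t²/π²)^(1/3) = (7.284×10^7 × (19908)² / π²)^(1/3) = 1.4301×10^5 km.
Since a_t = (r₁ + r₂)/2, r₂ = 2a_t − r₁ = 2×1.4301×10^5 − 1.950×10^5 = 91020 km.

r₂ = 91000 km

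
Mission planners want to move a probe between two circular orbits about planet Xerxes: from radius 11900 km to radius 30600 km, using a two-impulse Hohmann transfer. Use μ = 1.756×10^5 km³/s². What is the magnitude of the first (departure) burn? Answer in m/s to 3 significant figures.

Δv₁ = 768 m/s

The Hohmann ellipse has a_t = (r₁ + r₂)/2 = 21250 km.
Circular speed at r = 11900 km: v_c = √(μ/r) = 3.8414 km/s.
Vis-viva on the transfer ellipse at r = 11900 km gives v_t = √[μ(2/r − 1/a_t)] = 4.6097 km/s.
Δv₁ = |v_t − v_c| = |4.6097 − 3.8414| = 0.7683 km/s.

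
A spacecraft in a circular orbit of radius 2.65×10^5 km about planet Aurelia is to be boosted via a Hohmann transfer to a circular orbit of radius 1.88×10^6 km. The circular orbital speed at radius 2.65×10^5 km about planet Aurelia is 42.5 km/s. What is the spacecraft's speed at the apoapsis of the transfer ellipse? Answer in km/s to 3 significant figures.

From the circular-orbit relation v² = μ/r at r = 2.65×10^5 km: μ = v²r = (42.5)² × 2.65×10^5 = 4.78656×10^8 km³/s².
The Hohmann ellipse has a_t = (r₁ + r₂)/2 = 1.0725×10^6 km.
At apoapsis, r = 1.880×10^6 km.
Applying v² = μ(2/r − 1/a_t): v = 7.932 km/s.

v = 7.93 km/s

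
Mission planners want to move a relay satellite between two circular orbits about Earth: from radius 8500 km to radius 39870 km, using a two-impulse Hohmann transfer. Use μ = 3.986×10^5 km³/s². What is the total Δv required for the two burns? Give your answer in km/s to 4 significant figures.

Δv = 3.232 km/s

Semi-major axis of the transfer orbit: a_t = (8500 + 39870)/2 = 24185 km.
At r₁ the circular-orbit speed is v₁ = √(μ/r₁) = 6.84793 km/s.
On the transfer ellipse at r₁, vis-viva gives v_p = √[μ(2/r₁ − 1/a_t)] = 8.79244 km/s.
First burn Δv₁ = |v_p − v₁| = 1.945 km/s.
Circular speed at r₂: v₂ = √(μ/r₂) = 3.1619 km/s.
Transfer-orbit speed at r₂: v_a = √[μ(2/r₂ − 1/a_t)] = 1.8745 km/s.
Second burn Δv₂ = |v₂ − v_a| = 1.287 km/s.
Δv = Δv₁ + Δv₂ = 1.945 + 1.287 = 3.232 km/s.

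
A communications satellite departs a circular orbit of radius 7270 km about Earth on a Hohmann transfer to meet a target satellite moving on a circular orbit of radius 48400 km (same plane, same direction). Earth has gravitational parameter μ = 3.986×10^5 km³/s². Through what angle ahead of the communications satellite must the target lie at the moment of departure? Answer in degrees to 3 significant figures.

Semi-major axis of the transfer orbit: a_t = (7270 + 48400)/2 = 27835 km.
Transfer time t = π√(a_t³/μ) = 23108.3 s.
Target angular speed ω₂ = √(μ/r₂³) = 5.92926×10^-5 rad/s.
Angle swept by the target during transfer: ω₂·t = 1.37015 rad = 78.504°.
Arrival is 180° from departure on the ellipse, so φ = 180° − 78.504° = 101°.

φ = 101°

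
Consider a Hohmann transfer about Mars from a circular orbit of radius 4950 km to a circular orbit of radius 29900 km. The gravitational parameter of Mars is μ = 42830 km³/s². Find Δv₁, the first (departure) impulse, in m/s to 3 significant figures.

Semi-major axis of the transfer orbit: a_t = (4950 + 29900)/2 = 17425 km.
Circular speed at r = 4950 km: v_c = √(μ/r) = 2.9415 km/s.
Transfer-orbit speed at the same r (vis-viva, a = a_t): v_t = √[μ(2/r − 1/a_t)] = 3.8532 km/s.
Δv₁ = |v_t − v_c| = |3.8532 − 2.9415| = 0.9117 km/s.

Δv₁ = 912 m/s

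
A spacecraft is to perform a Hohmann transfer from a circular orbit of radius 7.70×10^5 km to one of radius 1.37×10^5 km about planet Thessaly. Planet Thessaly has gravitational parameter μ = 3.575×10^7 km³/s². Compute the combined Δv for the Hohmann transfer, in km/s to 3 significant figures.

Transfer-ellipse semi-major axis a_t = (r₁ + r₂)/2 = (7.700×10^5 + 1.370×10^5)/2 = 4.535×10^5 km.
Circular speed at r₁: v₁ = √(μ/r₁) = √(3.575×10^7/7.700×10^5) = 6.814 km/s.
Transfer-orbit speed at r₁ (v² = μ(2/r − 1/a)): v_a = √[μ(2/r₁ − 1/a_t)] = 3.745 km/s.
First burn Δv₁ = |v_a − v₁| = 3.069 km/s.
At r₂, v₂ = √(μ/r₂) = 16.154 km/s.
Transfer-orbit speed at r₂: v_p = √[μ(2/r₂ − 1/a_t)] = 21.049 km/s.
Second burn Δv₂ = |v₂ − v_p| = 4.895 km/s.
Total Δv = Δv₁ + Δv₂ = 7.964 km/s.

Δv = 7.96 km/s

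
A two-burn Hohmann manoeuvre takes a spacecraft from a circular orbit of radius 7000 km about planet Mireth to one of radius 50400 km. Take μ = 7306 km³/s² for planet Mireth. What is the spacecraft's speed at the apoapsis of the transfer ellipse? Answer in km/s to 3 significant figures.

The Hohmann ellipse has a_t = (r₁ + r₂)/2 = 28700 km.
The apoapsis of the transfer ellipse is at r = 50400 km.
Vis-viva: v = √[μ(2/r − 1/a_t)] = √[7306 × (2/50400 − 1/28700)] = 0.1880 km/s.

v = 0.188 km/s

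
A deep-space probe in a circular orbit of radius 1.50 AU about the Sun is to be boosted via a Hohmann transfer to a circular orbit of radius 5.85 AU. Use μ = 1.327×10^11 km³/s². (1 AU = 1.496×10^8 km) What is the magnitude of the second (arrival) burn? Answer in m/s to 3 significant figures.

In km: r₁ = 1.50 × 1.496×10^8 = 2.244×10^8 km; r₂ = 5.85 × 1.496×10^8 = 8.7516×10^8 km.
Semi-major axis of the transfer orbit: a_t = (2.244×10^8 + 8.7516×10^8)/2 = 5.4978×10^8 km.
On the circular orbit at r = 8.7516×10^8 km, v_c = √(μ/r) = 12.314 km/s.
Transfer-orbit speed at the same r (vis-viva, a = a_t): v_t = √[μ(2/r − 1/a_t)] = 7.8670 km/s.
Δv₂ = |v_t − v_c| = |7.8670 − 12.314| = 4.447 km/s.

Δv₂ = 4450 m/s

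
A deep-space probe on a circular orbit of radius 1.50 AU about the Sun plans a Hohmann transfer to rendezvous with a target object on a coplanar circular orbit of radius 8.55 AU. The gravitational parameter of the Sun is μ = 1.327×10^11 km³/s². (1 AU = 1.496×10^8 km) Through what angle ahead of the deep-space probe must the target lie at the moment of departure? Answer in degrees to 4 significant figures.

In km: r₁ = 1.50 × 1.496×10^8 = 2.244×10^8 km; r₂ = 8.55 × 1.496×10^8 = 1.27908×10^9 km.
Semi-major axis of the transfer orbit: a_t = (2.244×10^8 + 1.27908×10^9)/2 = 7.5174×10^8 km.
Transfer time t = π√(a_t³/μ) = 1.7775×10^8 s.
Target angular speed ω₂ = √(μ/r₂³) = 7.9632×10^-9 rad/s.
Angle swept by the target during transfer: ω₂·t = 1.4155 rad = 81.10°.
The deep-space probe traverses 180° on the transfer ellipse, so the target must lead by 180° − 81.10° = 98.90°.

φ = 98.90°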